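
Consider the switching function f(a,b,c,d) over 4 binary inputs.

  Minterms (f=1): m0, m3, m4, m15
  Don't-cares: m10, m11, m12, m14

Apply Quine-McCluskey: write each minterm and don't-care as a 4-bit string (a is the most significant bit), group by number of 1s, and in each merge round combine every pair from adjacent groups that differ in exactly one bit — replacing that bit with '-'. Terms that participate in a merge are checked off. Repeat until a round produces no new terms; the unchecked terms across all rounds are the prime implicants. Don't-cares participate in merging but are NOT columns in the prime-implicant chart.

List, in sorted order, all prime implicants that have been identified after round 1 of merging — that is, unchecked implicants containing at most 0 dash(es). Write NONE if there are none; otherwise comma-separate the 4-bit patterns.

NONE

size-2^0 implicants → 0000(✓)  0011(✓)  0100(✓)  1010(✓)  1011(✓)  1100(✓)  1110(✓)  1111(✓)
size-2^1 implicants → -011  -100  0-00  1-10(✓)  1-11(✓)  101-(✓)  11-0  111-(✓)
size-2^2 implicants → 1-1-
Unchecked terms (primes): -011, -100, 0-00, 1-1-, 11-0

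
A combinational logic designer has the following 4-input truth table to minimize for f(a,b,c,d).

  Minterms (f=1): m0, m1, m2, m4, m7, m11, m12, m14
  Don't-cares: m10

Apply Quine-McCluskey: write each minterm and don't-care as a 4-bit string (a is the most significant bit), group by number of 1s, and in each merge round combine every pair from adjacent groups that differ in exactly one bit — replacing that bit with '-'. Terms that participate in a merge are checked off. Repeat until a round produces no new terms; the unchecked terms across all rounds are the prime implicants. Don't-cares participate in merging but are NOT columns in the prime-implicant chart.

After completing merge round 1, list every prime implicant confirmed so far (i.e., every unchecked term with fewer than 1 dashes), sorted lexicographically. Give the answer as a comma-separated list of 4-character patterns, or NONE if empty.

0111

size-2^0 implicants → 0000(✓)  0001(✓)  0010(✓)  0100(✓)  0111  1010(✓)  1011(✓)  1100(✓)  1110(✓)
size-2^1 implicants → -010  -100  0-00  00-0  000-  1-10  101-  11-0
Unchecked terms (primes): -010, -100, 0-00, 00-0, 000-, 0111, 1-10, 101-, 11-0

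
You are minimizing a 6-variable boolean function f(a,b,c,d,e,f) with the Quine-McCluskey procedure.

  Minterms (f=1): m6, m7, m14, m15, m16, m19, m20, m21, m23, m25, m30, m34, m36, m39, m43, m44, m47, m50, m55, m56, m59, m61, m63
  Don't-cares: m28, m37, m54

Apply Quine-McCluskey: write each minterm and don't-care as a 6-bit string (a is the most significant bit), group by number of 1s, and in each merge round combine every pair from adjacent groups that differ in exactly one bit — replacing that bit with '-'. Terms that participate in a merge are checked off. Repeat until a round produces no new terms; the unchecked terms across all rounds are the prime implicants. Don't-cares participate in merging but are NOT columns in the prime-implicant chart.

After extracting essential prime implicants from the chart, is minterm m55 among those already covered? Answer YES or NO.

size-2^0 implicants → 000110(✓)  000111(✓)  001110(✓)  001111(✓)  010000(✓)  010011(✓)  010100(✓)  010101(✓)  010111(✓)  011001  011100(✓)  011110(✓)  100010(✓)  100100(✓)  100101(✓)  100111(✓)  101011(✓)  101100(✓)  101111(✓)  110010(✓)  110110(✓)  110111(✓)  111000  111011(✓)  111101(✓)  111111(✓)
size-2^1 implicants → -00111(✓)  -01111(✓)  -10111(✓)  0-0111(✓)  0-1110  00-110(✓)  00-111(✓)  00011-(✓)  00111-(✓)  01-100  010-00  010-11  0101-1  01010-  0111-0  1-0010  1-0111(✓)  1-1011(✓)  1-1111(✓)  10-100  10-111(✓)  1001-1  10010-  101-11(✓)  11-111(✓)  110-10  11011-  111-11(✓)  1111-1
size-2^2 implicants → --0111  -0-111  00-11-  1--111  1-1-11
Unchecked terms (primes): --0111, -0-111, 0-1110, 00-11-, 01-100, 010-00, 010-11, 0101-1, 01010-, 011001, 0111-0, 1--111, 1-0010, 1-1-11, 10-100, 1001-1, 10010-, 110-10, 11011-, 111000, 1111-1
Minterm coverage:
  m6 ⊆ 00-11- [E]
  m7 ⊆ --0111,-0-111,00-11-
  m14 ⊆ 0-1110,00-11-
  m15 ⊆ -0-111,00-11-
  m16 ⊆ 010-00 [E]
  m19 ⊆ 010-11 [E]
  m20 ⊆ 01-100,010-00,01010-
  m21 ⊆ 0101-1,01010-
  m23 ⊆ --0111,010-11,0101-1
  m25 ⊆ 011001 [E]
  m30 ⊆ 0-1110,0111-0
  m34 ⊆ 1-0010 [E]
  m36 ⊆ 10-100,10010-
  m39 ⊆ --0111,-0-111,1--111,1001-1
  m43 ⊆ 1-1-11 [E]
  m44 ⊆ 10-100 [E]
  m47 ⊆ -0-111,1--111,1-1-11
  m50 ⊆ 1-0010,110-10
  m55 ⊆ --0111,1--111,11011-
  m56 ⊆ 111000 [E]
  m59 ⊆ 1-1-11 [E]
  m61 ⊆ 1111-1 [E]
  m63 ⊆ 1--111,1-1-11,1111-1
E = {00-11-, 010-00, 010-11, 011001, 1-0010, 1-1-11, 10-100, 111000, 1111-1}

NO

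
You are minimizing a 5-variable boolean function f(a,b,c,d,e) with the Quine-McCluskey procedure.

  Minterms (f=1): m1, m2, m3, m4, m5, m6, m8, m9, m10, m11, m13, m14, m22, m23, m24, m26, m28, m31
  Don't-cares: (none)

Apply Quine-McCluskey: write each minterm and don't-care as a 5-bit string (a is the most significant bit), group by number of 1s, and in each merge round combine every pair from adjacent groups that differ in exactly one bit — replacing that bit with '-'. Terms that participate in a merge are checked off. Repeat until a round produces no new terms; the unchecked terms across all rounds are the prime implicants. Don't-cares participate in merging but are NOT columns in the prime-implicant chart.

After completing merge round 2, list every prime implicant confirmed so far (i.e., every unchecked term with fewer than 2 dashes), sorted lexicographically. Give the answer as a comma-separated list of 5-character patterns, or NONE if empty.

-0110, 001-0, 0010-, 1-111, 1011-, 11-00

Round 0: 00001✓ 00010✓ 00011✓ 00100✓ 00101✓ 00110✓ 01000✓ 01001✓ 01010✓ 01011✓ 01101✓ 01110✓ 10110✓ 10111✓ 11000✓ 11010✓ 11100✓ 11111✓
Round 1: -0110 -1000✓ -1010✓ 0-001✓ 0-010✓ 0-011✓ 0-101✓ 0-110✓ 00-01✓ 00-10✓ 000-1✓ 0001-✓ 001-0 0010- 01-01✓ 01-10✓ 010-0✓ 010-1✓ 0100-✓ 0101-✓ 1-111 1011- 11-00 110-0✓
Round 2: -10-0 0--01 0--10 0-0-1 0-01- 010--
PIs = {-0110, -10-0, 0--01, 0--10, 0-0-1, 0-01-, 001-0, 0010-, 010--, 1-111, 1011-, 11-00}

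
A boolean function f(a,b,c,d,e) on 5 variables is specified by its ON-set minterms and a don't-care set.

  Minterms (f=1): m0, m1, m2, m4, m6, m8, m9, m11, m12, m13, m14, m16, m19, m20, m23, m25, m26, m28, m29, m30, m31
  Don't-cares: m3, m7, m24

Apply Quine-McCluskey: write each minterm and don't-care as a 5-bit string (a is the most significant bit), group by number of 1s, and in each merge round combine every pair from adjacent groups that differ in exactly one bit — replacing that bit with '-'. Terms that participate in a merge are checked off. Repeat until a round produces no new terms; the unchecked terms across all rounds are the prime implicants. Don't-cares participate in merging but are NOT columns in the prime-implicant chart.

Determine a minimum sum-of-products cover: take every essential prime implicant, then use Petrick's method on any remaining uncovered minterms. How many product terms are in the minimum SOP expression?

[col 0] 00000*, 00001*, 00010*, 00011*, 00100*, 00110*, 00111*, 01000*, 01001*, 01011*, 01100*, 01101*, 01110*, 10000*, 10011*, 10100*, 10111*, 11000*, 11001*, 11010*, 11100*, 11101*, 11110*, 11111*
[col 1] -0000*, -0011*, -0100*, -0111*, -1000*, -1001*, -1100*, -1101*, -1110*, 0-000*, 0-001*, 0-011*, 0-100*, 0-110*, 00-00*, 00-10*, 00-11*, 000-0*, 000-1*, 0000-*, 0001-*, 001-0*, 0011-*, 01-00*, 01-01*, 010-1*, 0100-*, 011-0*, 0110-*, 1-000*, 1-100*, 1-111, 10-00*, 10-11*, 11-00*, 11-01*, 11-10*, 110-0*, 1100-*, 111-0*, 111-1*, 1110-*, 1111-*
[col 2] --000*, --100*, -0-00*, -0-11, -1-00*, -1-01*, -100-*, -11-0, -110-*, 0--00*, 0-0-1, 0-00-, 0-1-0, 00--0, 00-1-, 000--, 01-0-*, 1--00*, 11--0, 11-0-*, 111--
[col 3] ---00, -1-0-
Prime implicants: ---00, -0-11, -1-0-, -11-0, 0-0-1, 0-00-, 0-1-0, 00--0, 00-1-, 000--, 1-111, 11--0, 111--
PI chart (minterm → PIs covering it):
  0 | ---00,0-00-,00--0,000--
  1 | 0-0-1,0-00-,000--
  2 | 00--0,00-1-,000--
  4 | ---00,0-1-0,00--0
  6 | 0-1-0,00--0,00-1-
  8 | ---00,-1-0-,0-00-
  9 | -1-0-,0-0-1,0-00-
  11 | 0-0-1  (sole → essential)
  12 | ---00,-1-0-,-11-0,0-1-0
  13 | -1-0-  (sole → essential)
  14 | -11-0,0-1-0
  16 | ---00  (sole → essential)
  19 | -0-11  (sole → essential)
  20 | ---00  (sole → essential)
  23 | -0-11,1-111
  25 | -1-0-  (sole → essential)
  26 | 11--0  (sole → essential)
  28 | ---00,-1-0-,-11-0,11--0,111--
  29 | -1-0-,111--
  30 | -11-0,11--0,111--
  31 | 1-111,111--
Essential prime implicants: ---00, -0-11, -1-0-, 0-0-1, 11--0
Petrick residual → -11-0, 00--0, 1-111
Minimum SOP uses 8 PIs: d'e' + b'de + bd' + bce' + a'c'e + a'b'e' + acde + abe'

8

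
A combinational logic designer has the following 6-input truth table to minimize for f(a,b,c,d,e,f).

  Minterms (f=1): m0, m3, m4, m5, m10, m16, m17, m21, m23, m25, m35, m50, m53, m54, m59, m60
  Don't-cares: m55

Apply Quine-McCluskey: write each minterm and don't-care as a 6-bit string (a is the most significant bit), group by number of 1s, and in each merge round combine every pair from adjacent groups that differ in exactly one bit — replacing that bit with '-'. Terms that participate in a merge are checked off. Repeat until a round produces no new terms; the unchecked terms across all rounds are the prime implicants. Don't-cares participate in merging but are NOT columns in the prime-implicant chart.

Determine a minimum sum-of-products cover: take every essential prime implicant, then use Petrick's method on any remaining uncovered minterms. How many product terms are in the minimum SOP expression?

size-2^0 implicants → 000000(✓)  000011(✓)  000100(✓)  000101(✓)  001010  010000(✓)  010001(✓)  010101(✓)  010111(✓)  011001(✓)  100011(✓)  110010(✓)  110101(✓)  110110(✓)  110111(✓)  111011  111100
size-2^1 implicants → -00011  -10101(✓)  -10111(✓)  0-0000  0-0101  000-00  00010-  01-001  010-01  01000-  0101-1(✓)  110-10  1101-1(✓)  11011-
size-2^2 implicants → -101-1
Unchecked terms (primes): -00011, -101-1, 0-0000, 0-0101, 000-00, 00010-, 001010, 01-001, 010-01, 01000-, 110-10, 11011-, 111011, 111100
Minterm coverage:
  m0 ⊆ 0-0000,000-00
  m3 ⊆ -00011 [E]
  m4 ⊆ 000-00,00010-
  m5 ⊆ 0-0101,00010-
  m10 ⊆ 001010 [E]
  m16 ⊆ 0-0000,01000-
  m17 ⊆ 01-001,010-01,01000-
  m21 ⊆ -101-1,0-0101,010-01
  m23 ⊆ -101-1 [E]
  m25 ⊆ 01-001 [E]
  m35 ⊆ -00011 [E]
  m50 ⊆ 110-10 [E]
  m53 ⊆ -101-1 [E]
  m54 ⊆ 110-10,11011-
  m59 ⊆ 111011 [E]
  m60 ⊆ 111100 [E]
E = {-00011, -101-1, 001010, 01-001, 110-10, 111011, 111100}
Petrick residual → 0-0000, 00010-
Cover = b'c'd'ef + bc'df + a'c'd'e'f' + a'b'c'de' + a'b'cd'ef' + a'bd'e'f + abc'ef' + abcd'ef + abcde'f'  |cover|=9

9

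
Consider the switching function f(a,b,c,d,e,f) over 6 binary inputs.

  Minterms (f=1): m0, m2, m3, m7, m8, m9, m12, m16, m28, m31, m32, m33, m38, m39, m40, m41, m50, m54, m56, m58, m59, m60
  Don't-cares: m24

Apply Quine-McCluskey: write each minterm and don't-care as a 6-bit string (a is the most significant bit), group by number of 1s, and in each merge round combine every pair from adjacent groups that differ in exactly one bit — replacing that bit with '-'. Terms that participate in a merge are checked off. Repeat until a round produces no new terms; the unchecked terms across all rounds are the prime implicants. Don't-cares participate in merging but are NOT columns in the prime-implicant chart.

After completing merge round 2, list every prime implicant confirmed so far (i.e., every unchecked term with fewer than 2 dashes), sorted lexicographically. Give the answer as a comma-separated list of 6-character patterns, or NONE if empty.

size-2^0 implicants → 000000(✓)  000010(✓)  000011(✓)  000111(✓)  001000(✓)  001001(✓)  001100(✓)  010000(✓)  011000(✓)  011100(✓)  011111  100000(✓)  100001(✓)  100110(✓)  100111(✓)  101000(✓)  101001(✓)  110010(✓)  110110(✓)  111000(✓)  111010(✓)  111011(✓)  111100(✓)
size-2^1 implicants → -00000(✓)  -00111  -01000(✓)  -01001(✓)  -11000(✓)  -11100(✓)  0-0000(✓)  0-1000(✓)  0-1100(✓)  00-000(✓)  000-11  0000-0  00001-  001-00(✓)  00100-(✓)  01-000(✓)  011-00(✓)  1-0110  1-1000(✓)  10-000(✓)  10-001(✓)  10000-(✓)  10011-  10100-(✓)  11-010  110-10  111-00(✓)  1110-0  11101-
size-2^2 implicants → --1000  -0-000  -0100-  -11-00  0--000  0-1-00  10-00-
Unchecked terms (primes): --1000, -0-000, -00111, -0100-, -11-00, 0--000, 0-1-00, 000-11, 0000-0, 00001-, 011111, 1-0110, 10-00-, 10011-, 11-010, 110-10, 1110-0, 11101-

-00111, 000-11, 0000-0, 00001-, 011111, 1-0110, 10011-, 11-010, 110-10, 1110-0, 11101-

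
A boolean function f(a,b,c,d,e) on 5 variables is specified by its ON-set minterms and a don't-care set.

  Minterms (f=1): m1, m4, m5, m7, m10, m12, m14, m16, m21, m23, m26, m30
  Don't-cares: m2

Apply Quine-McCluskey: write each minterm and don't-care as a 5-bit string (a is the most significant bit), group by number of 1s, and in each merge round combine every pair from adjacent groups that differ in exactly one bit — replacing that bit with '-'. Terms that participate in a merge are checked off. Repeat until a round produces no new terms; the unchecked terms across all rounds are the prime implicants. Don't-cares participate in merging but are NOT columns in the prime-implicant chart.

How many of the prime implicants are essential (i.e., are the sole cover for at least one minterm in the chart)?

4

Round 0: 00001✓ 00010✓ 00100✓ 00101✓ 00111✓ 01010✓ 01100✓ 01110✓ 10000 10101✓ 10111✓ 11010✓ 11110✓
Round 1: -0101✓ -0111✓ -1010✓ -1110✓ 0-010 0-100 00-01 001-1✓ 0010- 01-10✓ 011-0 101-1✓ 11-10✓
Round 2: -01-1 -1-10
PIs = {-01-1, -1-10, 0-010, 0-100, 00-01, 0010-, 011-0, 10000}
Coverage chart:
  m1: 00-01 ←essential
  m4: 0-100,0010-
  m5: -01-1,00-01,0010-
  m7: -01-1 ←essential
  m10: -1-10,0-010
  m12: 0-100,011-0
  m14: -1-10,011-0
  m16: 10000 ←essential
  m21: -01-1 ←essential
  m23: -01-1 ←essential
  m26: -1-10 ←essential
  m30: -1-10 ←essential
Essential: -01-1, -1-10, 00-01, 10000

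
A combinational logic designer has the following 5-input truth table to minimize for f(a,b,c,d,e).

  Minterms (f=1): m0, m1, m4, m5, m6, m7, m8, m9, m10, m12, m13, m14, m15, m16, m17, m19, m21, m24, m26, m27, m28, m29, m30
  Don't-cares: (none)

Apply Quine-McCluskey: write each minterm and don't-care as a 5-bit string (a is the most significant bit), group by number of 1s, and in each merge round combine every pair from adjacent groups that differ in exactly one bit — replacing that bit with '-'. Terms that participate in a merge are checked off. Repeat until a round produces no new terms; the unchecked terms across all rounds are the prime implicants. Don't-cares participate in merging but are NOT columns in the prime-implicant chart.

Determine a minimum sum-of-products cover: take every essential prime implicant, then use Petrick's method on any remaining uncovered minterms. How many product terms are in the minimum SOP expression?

Round 0: 00000✓ 00001✓ 00100✓ 00101✓ 00110✓ 00111✓ 01000✓ 01001✓ 01010✓ 01100✓ 01101✓ 01110✓ 01111✓ 10000✓ 10001✓ 10011✓ 10101✓ 11000✓ 11010✓ 11011✓ 11100✓ 11101✓ 11110✓
Round 1: -0000✓ -0001✓ -0101✓ -1000✓ -1010✓ -1100✓ -1101✓ -1110✓ 0-000✓ 0-001✓ 0-100✓ 0-101✓ 0-110✓ 0-111✓ 00-00✓ 00-01✓ 0000-✓ 001-0✓ 001-1✓ 0010-✓ 0011-✓ 01-00✓ 01-01✓ 01-10✓ 010-0✓ 0100-✓ 011-0✓ 011-1✓ 0110-✓ 0111-✓ 1-000✓ 1-011 1-101✓ 10-01✓ 100-1 1000-✓ 11-00✓ 11-10✓ 110-0✓ 1101- 111-0✓ 1110-✓
Round 2: --000 --101 -0-01 -000- -1-00✓ -1-10✓ -10-0✓ -11-0✓ -110- 0--00✓ 0--01✓ 0-00-✓ 0-1-0✓ 0-1-1✓ 0-10-✓ 0-11-✓ 00-0-✓ 001--✓ 01--0✓ 01-0-✓ 011--✓ 11--0✓
Round 3: -1--0 0--0- 0-1--
PIs = {--000, --101, -0-01, -000-, -1--0, -110-, 0--0-, 0-1--, 1-011, 100-1, 1101-}
Coverage chart:
  m0: --000,-000-,0--0-
  m1: -0-01,-000-,0--0-
  m4: 0--0-,0-1--
  m5: --101,-0-01,0--0-,0-1--
  m6: 0-1-- ←essential
  m7: 0-1-- ←essential
  m8: --000,-1--0,0--0-
  m9: 0--0- ←essential
  m10: -1--0 ←essential
  m12: -1--0,-110-,0--0-,0-1--
  m13: --101,-110-,0--0-,0-1--
  m14: -1--0,0-1--
  m15: 0-1-- ←essential
  m16: --000,-000-
  m17: -0-01,-000-,100-1
  m19: 1-011,100-1
  m21: --101,-0-01
  m24: --000,-1--0
  m26: -1--0,1101-
  m27: 1-011,1101-
  m28: -1--0,-110-
  m29: --101,-110-
  m30: -1--0 ←essential
Essential: -1--0, 0--0-, 0-1--
Petrick residual → --101, -000-, 1-011
Min cover (6 terms): cd'e + b'c'd' + be' + a'd' + a'c + ac'de

6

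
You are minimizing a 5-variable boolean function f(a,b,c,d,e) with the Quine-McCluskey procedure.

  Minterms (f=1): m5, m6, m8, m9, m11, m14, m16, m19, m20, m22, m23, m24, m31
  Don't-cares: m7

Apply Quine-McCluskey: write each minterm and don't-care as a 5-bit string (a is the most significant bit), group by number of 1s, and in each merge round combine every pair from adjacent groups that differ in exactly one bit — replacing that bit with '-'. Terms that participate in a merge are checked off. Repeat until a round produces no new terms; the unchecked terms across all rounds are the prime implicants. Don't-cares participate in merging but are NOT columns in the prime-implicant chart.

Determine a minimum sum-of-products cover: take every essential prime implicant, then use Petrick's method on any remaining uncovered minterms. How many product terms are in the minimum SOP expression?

8

size-2^0 implicants → 00101(✓)  00110(✓)  00111(✓)  01000(✓)  01001(✓)  01011(✓)  01110(✓)  10000(✓)  10011(✓)  10100(✓)  10110(✓)  10111(✓)  11000(✓)  11111(✓)
size-2^1 implicants → -0110(✓)  -0111(✓)  -1000  0-110  001-1  0011-(✓)  010-1  0100-  1-000  1-111  10-00  10-11  101-0  1011-(✓)
size-2^2 implicants → -011-
Unchecked terms (primes): -011-, -1000, 0-110, 001-1, 010-1, 0100-, 1-000, 1-111, 10-00, 10-11, 101-0
Minterm coverage:
  m5 ⊆ 001-1 [E]
  m6 ⊆ -011-,0-110
  m8 ⊆ -1000,0100-
  m9 ⊆ 010-1,0100-
  m11 ⊆ 010-1 [E]
  m14 ⊆ 0-110 [E]
  m16 ⊆ 1-000,10-00
  m19 ⊆ 10-11 [E]
  m20 ⊆ 10-00,101-0
  m22 ⊆ -011-,101-0
  m23 ⊆ -011-,1-111,10-11
  m24 ⊆ -1000,1-000
  m31 ⊆ 1-111 [E]
E = {0-110, 001-1, 010-1, 1-111, 10-11}
Petrick residual → -011-, -1000, 10-00
Cover = b'cd + bc'd'e' + a'cde' + a'b'ce + a'bc'e + acde + ab'd'e' + ab'de  |cover|=8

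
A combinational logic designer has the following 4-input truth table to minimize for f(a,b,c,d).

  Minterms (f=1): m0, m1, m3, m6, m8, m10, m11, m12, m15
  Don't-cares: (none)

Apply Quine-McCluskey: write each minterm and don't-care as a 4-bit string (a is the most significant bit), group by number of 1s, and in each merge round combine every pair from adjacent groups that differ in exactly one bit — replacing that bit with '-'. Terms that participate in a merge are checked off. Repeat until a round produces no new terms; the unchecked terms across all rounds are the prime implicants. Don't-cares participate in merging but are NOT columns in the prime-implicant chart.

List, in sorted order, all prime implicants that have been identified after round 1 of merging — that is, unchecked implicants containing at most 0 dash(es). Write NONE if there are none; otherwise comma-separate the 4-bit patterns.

0110

Round 0: 0000✓ 0001✓ 0011✓ 0110 1000✓ 1010✓ 1011✓ 1100✓ 1111✓
Round 1: -000 -011 00-1 000- 1-00 1-11 10-0 101-
PIs = {-000, -011, 00-1, 000-, 0110, 1-00, 1-11, 10-0, 101-}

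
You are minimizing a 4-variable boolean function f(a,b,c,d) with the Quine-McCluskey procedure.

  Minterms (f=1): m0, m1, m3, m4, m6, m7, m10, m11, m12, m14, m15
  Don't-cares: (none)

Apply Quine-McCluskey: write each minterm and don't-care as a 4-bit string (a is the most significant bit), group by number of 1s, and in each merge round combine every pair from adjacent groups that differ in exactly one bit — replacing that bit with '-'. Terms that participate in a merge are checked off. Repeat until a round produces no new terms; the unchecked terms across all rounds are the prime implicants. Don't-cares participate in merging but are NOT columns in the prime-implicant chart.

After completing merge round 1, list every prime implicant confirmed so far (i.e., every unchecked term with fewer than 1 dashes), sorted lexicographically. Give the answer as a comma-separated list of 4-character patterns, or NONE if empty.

size-2^0 implicants → 0000(✓)  0001(✓)  0011(✓)  0100(✓)  0110(✓)  0111(✓)  1010(✓)  1011(✓)  1100(✓)  1110(✓)  1111(✓)
size-2^1 implicants → -011(✓)  -100(✓)  -110(✓)  -111(✓)  0-00  0-11(✓)  00-1  000-  01-0(✓)  011-(✓)  1-10(✓)  1-11(✓)  101-(✓)  11-0(✓)  111-(✓)
size-2^2 implicants → --11  -1-0  -11-  1-1-
Unchecked terms (primes): --11, -1-0, -11-, 0-00, 00-1, 000-, 1-1-

NONE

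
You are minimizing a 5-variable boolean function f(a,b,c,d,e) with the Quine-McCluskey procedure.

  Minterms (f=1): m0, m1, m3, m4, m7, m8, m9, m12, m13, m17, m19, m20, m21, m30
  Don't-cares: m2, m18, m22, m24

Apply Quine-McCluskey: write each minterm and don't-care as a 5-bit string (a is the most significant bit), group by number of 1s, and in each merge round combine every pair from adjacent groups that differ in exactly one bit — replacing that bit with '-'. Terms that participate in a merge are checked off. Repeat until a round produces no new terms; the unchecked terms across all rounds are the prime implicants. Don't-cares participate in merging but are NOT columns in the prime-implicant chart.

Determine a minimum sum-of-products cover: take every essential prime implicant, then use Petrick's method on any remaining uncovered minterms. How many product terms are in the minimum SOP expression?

6

size-2^0 implicants → 00000(✓)  00001(✓)  00010(✓)  00011(✓)  00100(✓)  00111(✓)  01000(✓)  01001(✓)  01100(✓)  01101(✓)  10001(✓)  10010(✓)  10011(✓)  10100(✓)  10101(✓)  10110(✓)  11000(✓)  11110(✓)
size-2^1 implicants → -0001(✓)  -0010(✓)  -0011(✓)  -0100  -1000  0-000(✓)  0-001(✓)  0-100(✓)  00-00(✓)  00-11  000-0(✓)  000-1(✓)  0000-(✓)  0001-(✓)  01-00(✓)  01-01(✓)  0100-(✓)  0110-(✓)  1-110  10-01  10-10  100-1(✓)  1001-(✓)  101-0  1010-
size-2^2 implicants → -00-1  -001-  0--00  0-00-  000--  01-0-
Unchecked terms (primes): -00-1, -001-, -0100, -1000, 0--00, 0-00-, 00-11, 000--, 01-0-, 1-110, 10-01, 10-10, 101-0, 1010-
Minterm coverage:
  m0 ⊆ 0--00,0-00-,000--
  m1 ⊆ -00-1,0-00-,000--
  m3 ⊆ -00-1,-001-,00-11,000--
  m4 ⊆ -0100,0--00
  m7 ⊆ 00-11 [E]
  m8 ⊆ -1000,0--00,0-00-,01-0-
  m9 ⊆ 0-00-,01-0-
  m12 ⊆ 0--00,01-0-
  m13 ⊆ 01-0- [E]
  m17 ⊆ -00-1,10-01
  m19 ⊆ -00-1,-001-
  m20 ⊆ -0100,101-0,1010-
  m21 ⊆ 10-01,1010-
  m30 ⊆ 1-110 [E]
E = {00-11, 01-0-, 1-110}
Petrick residual → -00-1, 0--00, 1010-
Cover = b'c'e + a'd'e' + a'b'de + a'bd' + acde' + ab'cd'  |cover|=6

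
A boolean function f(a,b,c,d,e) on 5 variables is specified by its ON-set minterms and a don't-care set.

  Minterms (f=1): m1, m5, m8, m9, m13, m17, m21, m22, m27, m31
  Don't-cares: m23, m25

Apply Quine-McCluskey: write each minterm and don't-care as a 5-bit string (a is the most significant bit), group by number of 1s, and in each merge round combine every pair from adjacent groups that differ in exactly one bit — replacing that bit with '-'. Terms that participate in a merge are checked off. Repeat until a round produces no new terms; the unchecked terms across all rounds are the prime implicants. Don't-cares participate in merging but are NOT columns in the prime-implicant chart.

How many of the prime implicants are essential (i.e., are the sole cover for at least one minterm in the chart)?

3

[col 0] 00001*, 00101*, 01000*, 01001*, 01101*, 10001*, 10101*, 10110*, 10111*, 11001*, 11011*, 11111*
[col 1] -0001*, -0101*, -1001*, 0-001*, 0-101*, 00-01*, 01-01*, 0100-, 1-001*, 1-111, 10-01*, 101-1, 1011-, 11-11, 110-1
[col 2] --001, -0-01, 0--01
Prime implicants: --001, -0-01, 0--01, 0100-, 1-111, 101-1, 1011-, 11-11, 110-1
PI chart (minterm → PIs covering it):
  1 | --001,-0-01,0--01
  5 | -0-01,0--01
  8 | 0100-  (sole → essential)
  9 | --001,0--01,0100-
  13 | 0--01  (sole → essential)
  17 | --001,-0-01
  21 | -0-01,101-1
  22 | 1011-  (sole → essential)
  27 | 11-11,110-1
  31 | 1-111,11-11
Essential prime implicants: 0--01, 0100-, 1011-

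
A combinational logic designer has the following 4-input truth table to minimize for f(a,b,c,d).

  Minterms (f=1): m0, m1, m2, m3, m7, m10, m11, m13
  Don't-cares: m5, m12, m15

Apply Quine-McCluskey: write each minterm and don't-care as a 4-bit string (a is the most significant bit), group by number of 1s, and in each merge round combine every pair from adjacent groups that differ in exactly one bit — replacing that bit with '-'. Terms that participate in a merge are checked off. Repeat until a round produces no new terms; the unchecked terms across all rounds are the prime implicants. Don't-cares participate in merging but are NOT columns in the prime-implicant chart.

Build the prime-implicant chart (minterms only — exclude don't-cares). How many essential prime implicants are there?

2

size-2^0 implicants → 0000(✓)  0001(✓)  0010(✓)  0011(✓)  0101(✓)  0111(✓)  1010(✓)  1011(✓)  1100(✓)  1101(✓)  1111(✓)
size-2^1 implicants → -010(✓)  -011(✓)  -101(✓)  -111(✓)  0-01(✓)  0-11(✓)  00-0(✓)  00-1(✓)  000-(✓)  001-(✓)  01-1(✓)  1-11(✓)  101-(✓)  11-1(✓)  110-
size-2^2 implicants → --11  -01-  -1-1  0--1  00--
Unchecked terms (primes): --11, -01-, -1-1, 0--1, 00--, 110-
Minterm coverage:
  m0 ⊆ 00-- [E]
  m1 ⊆ 0--1,00--
  m2 ⊆ -01-,00--
  m3 ⊆ --11,-01-,0--1,00--
  m7 ⊆ --11,-1-1,0--1
  m10 ⊆ -01- [E]
  m11 ⊆ --11,-01-
  m13 ⊆ -1-1,110-
E = {-01-, 00--}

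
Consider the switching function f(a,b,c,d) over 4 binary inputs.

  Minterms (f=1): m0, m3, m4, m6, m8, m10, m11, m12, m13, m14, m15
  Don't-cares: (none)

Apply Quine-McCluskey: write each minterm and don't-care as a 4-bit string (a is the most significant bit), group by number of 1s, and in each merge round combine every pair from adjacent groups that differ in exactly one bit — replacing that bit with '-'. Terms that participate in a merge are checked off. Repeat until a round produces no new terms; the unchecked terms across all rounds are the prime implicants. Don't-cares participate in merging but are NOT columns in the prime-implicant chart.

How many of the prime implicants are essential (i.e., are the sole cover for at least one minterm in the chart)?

4

size-2^0 implicants → 0000(✓)  0011(✓)  0100(✓)  0110(✓)  1000(✓)  1010(✓)  1011(✓)  1100(✓)  1101(✓)  1110(✓)  1111(✓)
size-2^1 implicants → -000(✓)  -011  -100(✓)  -110(✓)  0-00(✓)  01-0(✓)  1-00(✓)  1-10(✓)  1-11(✓)  10-0(✓)  101-(✓)  11-0(✓)  11-1(✓)  110-(✓)  111-(✓)
size-2^2 implicants → --00  -1-0  1--0  1-1-  11--
Unchecked terms (primes): --00, -011, -1-0, 1--0, 1-1-, 11--
Minterm coverage:
  m0 ⊆ --00 [E]
  m3 ⊆ -011 [E]
  m4 ⊆ --00,-1-0
  m6 ⊆ -1-0 [E]
  m8 ⊆ --00,1--0
  m10 ⊆ 1--0,1-1-
  m11 ⊆ -011,1-1-
  m12 ⊆ --00,-1-0,1--0,11--
  m13 ⊆ 11-- [E]
  m14 ⊆ -1-0,1--0,1-1-,11--
  m15 ⊆ 1-1-,11--
E = {--00, -011, -1-0, 11--}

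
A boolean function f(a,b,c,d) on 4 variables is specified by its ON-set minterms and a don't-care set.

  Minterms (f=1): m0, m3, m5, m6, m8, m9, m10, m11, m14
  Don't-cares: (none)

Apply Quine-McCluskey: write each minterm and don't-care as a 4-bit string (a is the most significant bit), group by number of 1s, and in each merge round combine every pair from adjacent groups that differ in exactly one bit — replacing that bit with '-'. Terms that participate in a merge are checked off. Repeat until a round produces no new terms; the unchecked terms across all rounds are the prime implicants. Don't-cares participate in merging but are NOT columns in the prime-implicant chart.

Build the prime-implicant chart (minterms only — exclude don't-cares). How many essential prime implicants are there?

5

size-2^0 implicants → 0000(✓)  0011(✓)  0101  0110(✓)  1000(✓)  1001(✓)  1010(✓)  1011(✓)  1110(✓)
size-2^1 implicants → -000  -011  -110  1-10  10-0(✓)  10-1(✓)  100-(✓)  101-(✓)
size-2^2 implicants → 10--
Unchecked terms (primes): -000, -011, -110, 0101, 1-10, 10--
Minterm coverage:
  m0 ⊆ -000 [E]
  m3 ⊆ -011 [E]
  m5 ⊆ 0101 [E]
  m6 ⊆ -110 [E]
  m8 ⊆ -000,10--
  m9 ⊆ 10-- [E]
  m10 ⊆ 1-10,10--
  m11 ⊆ -011,10--
  m14 ⊆ -110,1-10
E = {-000, -011, -110, 0101, 10--}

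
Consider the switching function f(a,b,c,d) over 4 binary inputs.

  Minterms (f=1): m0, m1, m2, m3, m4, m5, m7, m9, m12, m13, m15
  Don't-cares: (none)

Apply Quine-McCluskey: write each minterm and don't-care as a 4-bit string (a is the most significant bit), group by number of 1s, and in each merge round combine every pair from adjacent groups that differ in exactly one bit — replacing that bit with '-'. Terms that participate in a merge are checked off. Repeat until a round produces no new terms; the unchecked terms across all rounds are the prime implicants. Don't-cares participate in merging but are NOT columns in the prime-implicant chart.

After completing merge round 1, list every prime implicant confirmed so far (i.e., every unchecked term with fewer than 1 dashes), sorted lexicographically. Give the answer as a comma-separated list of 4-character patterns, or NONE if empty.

Round 0: 0000✓ 0001✓ 0010✓ 0011✓ 0100✓ 0101✓ 0111✓ 1001✓ 1100✓ 1101✓ 1111✓
Round 1: -001✓ -100✓ -101✓ -111✓ 0-00✓ 0-01✓ 0-11✓ 00-0✓ 00-1✓ 000-✓ 001-✓ 01-1✓ 010-✓ 1-01✓ 11-1✓ 110-✓
Round 2: --01 -1-1 -10- 0--1 0-0- 00--
PIs = {--01, -1-1, -10-, 0--1, 0-0-, 00--}

NONE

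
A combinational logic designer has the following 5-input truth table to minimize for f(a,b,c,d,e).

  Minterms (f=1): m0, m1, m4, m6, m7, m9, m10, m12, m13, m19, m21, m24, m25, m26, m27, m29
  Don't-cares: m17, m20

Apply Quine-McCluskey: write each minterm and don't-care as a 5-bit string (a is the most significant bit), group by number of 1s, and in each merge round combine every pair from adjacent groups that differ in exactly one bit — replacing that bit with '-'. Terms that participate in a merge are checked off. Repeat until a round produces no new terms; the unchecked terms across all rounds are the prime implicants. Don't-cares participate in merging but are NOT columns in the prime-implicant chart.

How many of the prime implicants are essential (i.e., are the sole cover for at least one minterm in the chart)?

4

size-2^0 implicants → 00000(✓)  00001(✓)  00100(✓)  00110(✓)  00111(✓)  01001(✓)  01010(✓)  01100(✓)  01101(✓)  10001(✓)  10011(✓)  10100(✓)  10101(✓)  11000(✓)  11001(✓)  11010(✓)  11011(✓)  11101(✓)
size-2^1 implicants → -0001(✓)  -0100  -1001(✓)  -1010  -1101(✓)  0-001(✓)  0-100  00-00  0000-  001-0  0011-  01-01(✓)  0110-  1-001(✓)  1-011(✓)  1-101(✓)  10-01(✓)  100-1(✓)  1010-  11-01(✓)  110-0(✓)  110-1(✓)  1100-(✓)  1101-(✓)
size-2^2 implicants → --001  -1-01  1--01  1-0-1  110--
Unchecked terms (primes): --001, -0100, -1-01, -1010, 0-100, 00-00, 0000-, 001-0, 0011-, 0110-, 1--01, 1-0-1, 1010-, 110--
Minterm coverage:
  m0 ⊆ 00-00,0000-
  m1 ⊆ --001,0000-
  m4 ⊆ -0100,0-100,00-00,001-0
  m6 ⊆ 001-0,0011-
  m7 ⊆ 0011- [E]
  m9 ⊆ --001,-1-01
  m10 ⊆ -1010 [E]
  m12 ⊆ 0-100,0110-
  m13 ⊆ -1-01,0110-
  m19 ⊆ 1-0-1 [E]
  m21 ⊆ 1--01,1010-
  m24 ⊆ 110-- [E]
  m25 ⊆ --001,-1-01,1--01,1-0-1,110--
  m26 ⊆ -1010,110--
  m27 ⊆ 1-0-1,110--
  m29 ⊆ -1-01,1--01
E = {-1010, 0011-, 1-0-1, 110--}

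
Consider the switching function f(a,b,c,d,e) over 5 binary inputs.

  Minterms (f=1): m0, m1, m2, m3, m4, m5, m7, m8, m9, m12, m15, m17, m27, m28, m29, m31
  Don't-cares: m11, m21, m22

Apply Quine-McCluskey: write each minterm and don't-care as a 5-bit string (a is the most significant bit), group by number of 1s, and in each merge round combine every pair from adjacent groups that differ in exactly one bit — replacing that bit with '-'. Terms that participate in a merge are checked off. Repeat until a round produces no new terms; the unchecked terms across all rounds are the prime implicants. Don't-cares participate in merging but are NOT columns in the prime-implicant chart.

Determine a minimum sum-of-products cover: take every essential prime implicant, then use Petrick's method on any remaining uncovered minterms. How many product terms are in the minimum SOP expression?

7

[col 0] 00000*, 00001*, 00010*, 00011*, 00100*, 00101*, 00111*, 01000*, 01001*, 01011*, 01100*, 01111*, 10001*, 10101*, 10110, 11011*, 11100*, 11101*, 11111*
[col 1] -0001*, -0101*, -1011*, -1100, -1111*, 0-000*, 0-001*, 0-011*, 0-100*, 0-111*, 00-00*, 00-01*, 00-11*, 000-0*, 000-1*, 0000-*, 0001-*, 001-1*, 0010-*, 01-00*, 01-11*, 010-1*, 0100-*, 1-101, 10-01*, 11-11*, 111-1, 1110-
[col 2] -0-01, -1-11, 0--00, 0--11, 0-0-1, 0-00-, 00--1, 00-0-, 000--
Prime implicants: -0-01, -1-11, -1100, 0--00, 0--11, 0-0-1, 0-00-, 00--1, 00-0-, 000--, 1-101, 10110, 111-1, 1110-
PI chart (minterm → PIs covering it):
  0 | 0--00,0-00-,00-0-,000--
  1 | -0-01,0-0-1,0-00-,00--1,00-0-,000--
  2 | 000--  (sole → essential)
  3 | 0--11,0-0-1,00--1,000--
  4 | 0--00,00-0-
  5 | -0-01,00--1,00-0-
  7 | 0--11,00--1
  8 | 0--00,0-00-
  9 | 0-0-1,0-00-
  12 | -1100,0--00
  15 | -1-11,0--11
  17 | -0-01  (sole → essential)
  27 | -1-11  (sole → essential)
  28 | -1100,1110-
  29 | 1-101,111-1,1110-
  31 | -1-11,111-1
Essential prime implicants: -0-01, -1-11, 000--
Petrick residual → 0--00, 0--11, 0-0-1, 1110-
Minimum SOP uses 7 PIs: b'd'e + bde + a'd'e' + a'de + a'c'e + a'b'c' + abcd'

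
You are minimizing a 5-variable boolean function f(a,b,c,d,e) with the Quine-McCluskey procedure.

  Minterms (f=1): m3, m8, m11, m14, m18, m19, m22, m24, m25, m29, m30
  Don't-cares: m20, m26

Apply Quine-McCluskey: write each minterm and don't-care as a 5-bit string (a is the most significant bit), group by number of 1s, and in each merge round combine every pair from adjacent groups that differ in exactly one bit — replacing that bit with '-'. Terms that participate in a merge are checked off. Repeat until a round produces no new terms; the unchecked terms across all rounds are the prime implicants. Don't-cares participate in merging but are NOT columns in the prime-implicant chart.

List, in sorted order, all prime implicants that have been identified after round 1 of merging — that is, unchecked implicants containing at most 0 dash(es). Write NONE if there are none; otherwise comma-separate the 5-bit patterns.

NONE

size-2^0 implicants → 00011(✓)  01000(✓)  01011(✓)  01110(✓)  10010(✓)  10011(✓)  10100(✓)  10110(✓)  11000(✓)  11001(✓)  11010(✓)  11101(✓)  11110(✓)
size-2^1 implicants → -0011  -1000  -1110  0-011  1-010(✓)  1-110(✓)  10-10(✓)  1001-  101-0  11-01  11-10(✓)  110-0  1100-
size-2^2 implicants → 1--10
Unchecked terms (primes): -0011, -1000, -1110, 0-011, 1--10, 1001-, 101-0, 11-01, 110-0, 1100-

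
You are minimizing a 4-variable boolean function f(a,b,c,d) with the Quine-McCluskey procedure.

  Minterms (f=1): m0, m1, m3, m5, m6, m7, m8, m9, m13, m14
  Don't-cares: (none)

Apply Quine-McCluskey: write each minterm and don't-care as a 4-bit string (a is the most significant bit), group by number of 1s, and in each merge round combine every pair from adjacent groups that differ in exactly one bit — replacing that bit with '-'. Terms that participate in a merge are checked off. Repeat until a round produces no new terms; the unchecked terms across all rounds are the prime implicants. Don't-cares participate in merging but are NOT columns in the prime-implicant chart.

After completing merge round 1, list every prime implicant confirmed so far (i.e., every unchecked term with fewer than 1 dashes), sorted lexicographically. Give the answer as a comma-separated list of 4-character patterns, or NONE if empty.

NONE

Round 0: 0000✓ 0001✓ 0011✓ 0101✓ 0110✓ 0111✓ 1000✓ 1001✓ 1101✓ 1110✓
Round 1: -000✓ -001✓ -101✓ -110 0-01✓ 0-11✓ 00-1✓ 000-✓ 01-1✓ 011- 1-01✓ 100-✓
Round 2: --01 -00- 0--1
PIs = {--01, -00-, -110, 0--1, 011-}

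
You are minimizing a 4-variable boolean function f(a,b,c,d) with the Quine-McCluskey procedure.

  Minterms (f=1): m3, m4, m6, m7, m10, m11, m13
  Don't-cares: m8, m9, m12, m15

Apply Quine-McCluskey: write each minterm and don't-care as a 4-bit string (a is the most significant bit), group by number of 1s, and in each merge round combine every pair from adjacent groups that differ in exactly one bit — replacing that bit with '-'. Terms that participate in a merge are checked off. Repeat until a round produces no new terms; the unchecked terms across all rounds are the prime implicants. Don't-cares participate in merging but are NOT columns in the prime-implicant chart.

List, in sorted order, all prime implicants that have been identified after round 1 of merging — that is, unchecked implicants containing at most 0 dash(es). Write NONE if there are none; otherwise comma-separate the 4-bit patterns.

NONE

Round 0: 0011✓ 0100✓ 0110✓ 0111✓ 1000✓ 1001✓ 1010✓ 1011✓ 1100✓ 1101✓ 1111✓
Round 1: -011✓ -100 -111✓ 0-11✓ 01-0 011- 1-00✓ 1-01✓ 1-11✓ 10-0✓ 10-1✓ 100-✓ 101-✓ 11-1✓ 110-✓
Round 2: --11 1--1 1-0- 10--
PIs = {--11, -100, 01-0, 011-, 1--1, 1-0-, 10--}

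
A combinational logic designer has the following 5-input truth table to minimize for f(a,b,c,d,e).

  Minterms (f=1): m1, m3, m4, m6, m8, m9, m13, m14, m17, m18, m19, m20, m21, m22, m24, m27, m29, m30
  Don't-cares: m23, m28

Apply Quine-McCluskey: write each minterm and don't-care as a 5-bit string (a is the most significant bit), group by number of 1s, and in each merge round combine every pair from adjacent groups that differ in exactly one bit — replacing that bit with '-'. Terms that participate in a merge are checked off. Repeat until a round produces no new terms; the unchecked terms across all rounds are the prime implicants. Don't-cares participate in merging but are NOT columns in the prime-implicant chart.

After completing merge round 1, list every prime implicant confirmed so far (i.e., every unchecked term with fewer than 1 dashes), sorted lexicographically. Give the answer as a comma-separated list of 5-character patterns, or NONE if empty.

NONE

size-2^0 implicants → 00001(✓)  00011(✓)  00100(✓)  00110(✓)  01000(✓)  01001(✓)  01101(✓)  01110(✓)  10001(✓)  10010(✓)  10011(✓)  10100(✓)  10101(✓)  10110(✓)  10111(✓)  11000(✓)  11011(✓)  11100(✓)  11101(✓)  11110(✓)
size-2^1 implicants → -0001(✓)  -0011(✓)  -0100(✓)  -0110(✓)  -1000  -1101  -1110(✓)  0-001  0-110(✓)  000-1(✓)  001-0(✓)  01-01  0100-  1-011  1-100(✓)  1-101(✓)  1-110(✓)  10-01(✓)  10-10(✓)  10-11(✓)  100-1(✓)  1001-(✓)  101-0(✓)  101-1(✓)  1010-(✓)  1011-(✓)  11-00  111-0(✓)  1110-(✓)
size-2^2 implicants → --110  -00-1  -01-0  1-1-0  1-10-  10--1  10-1-  101--
Unchecked terms (primes): --110, -00-1, -01-0, -1000, -1101, 0-001, 01-01, 0100-, 1-011, 1-1-0, 1-10-, 10--1, 10-1-, 101--, 11-00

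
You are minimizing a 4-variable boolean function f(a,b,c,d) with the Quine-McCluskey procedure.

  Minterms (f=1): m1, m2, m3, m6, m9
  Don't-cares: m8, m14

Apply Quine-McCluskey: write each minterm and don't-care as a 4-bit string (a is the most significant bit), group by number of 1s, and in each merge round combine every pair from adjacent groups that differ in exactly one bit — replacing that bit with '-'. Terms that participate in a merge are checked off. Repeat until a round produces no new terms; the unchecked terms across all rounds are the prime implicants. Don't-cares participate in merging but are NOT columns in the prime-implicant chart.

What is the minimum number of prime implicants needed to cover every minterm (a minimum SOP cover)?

3

Round 0: 0001✓ 0010✓ 0011✓ 0110✓ 1000✓ 1001✓ 1110✓
Round 1: -001 -110 0-10 00-1 001- 100-
PIs = {-001, -110, 0-10, 00-1, 001-, 100-}
Coverage chart:
  m1: -001,00-1
  m2: 0-10,001-
  m3: 00-1,001-
  m6: -110,0-10
  m9: -001,100-
(no essential prime implicants)
Petrick residual → -001, -110, 001-
Min cover (3 terms): b'c'd + bcd' + a'b'c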